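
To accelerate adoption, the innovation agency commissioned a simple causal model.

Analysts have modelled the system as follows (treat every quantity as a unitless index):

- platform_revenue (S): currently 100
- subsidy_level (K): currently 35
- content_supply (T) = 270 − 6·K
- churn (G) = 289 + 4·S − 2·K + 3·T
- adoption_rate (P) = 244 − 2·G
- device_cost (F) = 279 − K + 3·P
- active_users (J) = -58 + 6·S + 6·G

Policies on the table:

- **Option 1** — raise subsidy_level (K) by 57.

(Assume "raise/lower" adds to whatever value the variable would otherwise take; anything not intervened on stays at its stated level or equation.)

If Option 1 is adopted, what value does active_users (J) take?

Option 1 (K + 57):
  S = 100
  K = 35 + 57 = 92
  T = 270 − 6·92 = -282
  G = 289 + 4·100 − 2·92 + 3·(-282) = -341
  J = -58 + 6·100 + 6·(-341) = -1504

-1504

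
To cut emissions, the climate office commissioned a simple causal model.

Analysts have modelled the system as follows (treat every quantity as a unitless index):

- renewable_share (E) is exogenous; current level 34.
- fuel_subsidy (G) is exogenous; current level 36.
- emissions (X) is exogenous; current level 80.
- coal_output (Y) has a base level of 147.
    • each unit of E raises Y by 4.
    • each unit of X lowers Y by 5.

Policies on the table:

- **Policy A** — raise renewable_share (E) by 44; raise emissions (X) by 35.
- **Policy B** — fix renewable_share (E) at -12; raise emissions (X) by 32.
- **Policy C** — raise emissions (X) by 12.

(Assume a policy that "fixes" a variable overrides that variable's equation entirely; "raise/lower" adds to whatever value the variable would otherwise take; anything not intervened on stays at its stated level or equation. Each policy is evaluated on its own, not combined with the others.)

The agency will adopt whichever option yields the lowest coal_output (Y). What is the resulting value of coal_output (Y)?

Policy A (E + 44, X + 35):
  E = 34 + 44 = 78
  X = 80 + 35 = 115
  Y = 147 + 4·78 − 5·115 = -116
Policy B (E := -12, X + 32):
  E = -12
  X = 80 + 32 = 112
  Y = 147 + 4·(-12) − 5·112 = -461
Policy C (X + 12):
  E = 34
  X = 80 + 12 = 92
  Y = 147 + 4·34 − 5·92 = -177
Comparing — Policy A: Y=-116, Policy B: Y=-461, Policy C: Y=-177. Lowest is -461 (Policy B).

-461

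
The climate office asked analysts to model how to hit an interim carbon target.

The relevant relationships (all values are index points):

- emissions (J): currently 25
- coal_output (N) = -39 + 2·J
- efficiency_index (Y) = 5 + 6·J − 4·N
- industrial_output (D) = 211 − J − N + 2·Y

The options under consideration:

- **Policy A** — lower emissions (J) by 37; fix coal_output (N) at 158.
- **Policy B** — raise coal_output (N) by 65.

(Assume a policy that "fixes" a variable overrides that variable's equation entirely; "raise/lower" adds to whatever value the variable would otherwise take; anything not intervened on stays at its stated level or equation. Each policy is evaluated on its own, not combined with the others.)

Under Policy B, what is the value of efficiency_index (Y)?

Policy B (N + 65):
  J = 25
  N = -39 + 2·25 (+65 from intervention) = 76
  Y = 5 + 6·25 − 4·76 = -149

-149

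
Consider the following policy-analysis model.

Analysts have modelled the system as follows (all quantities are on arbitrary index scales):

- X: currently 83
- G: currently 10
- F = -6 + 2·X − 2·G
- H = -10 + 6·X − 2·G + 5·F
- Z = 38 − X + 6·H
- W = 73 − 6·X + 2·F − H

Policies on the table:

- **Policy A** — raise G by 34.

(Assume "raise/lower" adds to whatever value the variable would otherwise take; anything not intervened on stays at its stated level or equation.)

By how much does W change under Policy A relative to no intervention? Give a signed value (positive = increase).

Baseline:
  X = 83
  G = 10
  F = -6 + 2·83 − 2·10 = 140
  H = -10 + 6·83 − 2·10 + 5·140 = 1168
  W = 73 − 6·83 + 2·140 − 1168 = -1313
Policy A (G + 34):
  X = 83
  G = 10 + 34 = 44
  F = -6 + 2·83 − 2·44 = 72
  H = -10 + 6·83 − 2·44 + 5·72 = 760
  W = 73 − 6·83 + 2·72 − 760 = -1041
Change in W: -1041 − (-1313) = 272

272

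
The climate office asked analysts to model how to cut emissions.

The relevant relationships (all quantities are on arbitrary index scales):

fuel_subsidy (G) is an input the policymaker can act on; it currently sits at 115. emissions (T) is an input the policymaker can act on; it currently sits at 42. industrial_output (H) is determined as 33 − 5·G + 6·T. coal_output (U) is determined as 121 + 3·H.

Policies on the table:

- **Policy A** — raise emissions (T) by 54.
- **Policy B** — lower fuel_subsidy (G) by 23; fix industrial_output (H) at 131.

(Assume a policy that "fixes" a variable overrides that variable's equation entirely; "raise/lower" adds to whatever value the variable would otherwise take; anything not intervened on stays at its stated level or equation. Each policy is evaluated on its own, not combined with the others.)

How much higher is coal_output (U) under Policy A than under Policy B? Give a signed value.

-291

Policy A (T + 54):
  G = 115
  T = 42 + 54 = 96
  H = 33 − 5·115 + 6·96 = 34
  U = 121 + 3·34 = 223
Policy B (G − 23, H := 131):
  G = 115 − 23 = 92
  T = 42
  H = 131
  U = 121 + 3·131 = 514
U: 223 − 514 = -291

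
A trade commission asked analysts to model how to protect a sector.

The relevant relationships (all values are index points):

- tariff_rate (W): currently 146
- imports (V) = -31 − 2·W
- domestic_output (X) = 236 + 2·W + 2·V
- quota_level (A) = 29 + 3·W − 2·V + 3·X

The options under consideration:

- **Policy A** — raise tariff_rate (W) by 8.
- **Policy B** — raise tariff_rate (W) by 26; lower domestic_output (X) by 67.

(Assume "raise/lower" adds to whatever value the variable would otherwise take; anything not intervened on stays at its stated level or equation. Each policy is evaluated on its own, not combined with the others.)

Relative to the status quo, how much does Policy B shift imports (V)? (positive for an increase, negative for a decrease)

-52

Baseline:
  W = 146
  V = -31 − 2·146 = -323
Policy B (W + 26, X − 67):
  W = 146 + 26 = 172
  V = -31 − 2·172 = -375
Change in V: -375 − (-323) = -52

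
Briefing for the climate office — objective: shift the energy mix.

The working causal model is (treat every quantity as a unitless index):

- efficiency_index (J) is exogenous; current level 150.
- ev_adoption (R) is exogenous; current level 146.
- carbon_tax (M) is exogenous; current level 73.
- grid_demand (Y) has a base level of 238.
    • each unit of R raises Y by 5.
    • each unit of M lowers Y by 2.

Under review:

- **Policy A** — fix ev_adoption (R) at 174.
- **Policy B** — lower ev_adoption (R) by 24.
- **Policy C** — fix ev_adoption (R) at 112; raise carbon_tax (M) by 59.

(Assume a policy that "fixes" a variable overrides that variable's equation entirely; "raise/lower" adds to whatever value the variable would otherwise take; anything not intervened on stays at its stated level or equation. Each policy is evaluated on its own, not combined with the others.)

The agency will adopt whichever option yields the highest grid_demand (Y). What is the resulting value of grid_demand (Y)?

962

Policy A (R := 174):
  R = 174
  M = 73
  Y = 238 + 5·174 − 2·73 = 962
Policy B (R − 24):
  R = 146 − 24 = 122
  M = 73
  Y = 238 + 5·122 − 2·73 = 702
Policy C (R := 112, M + 59):
  R = 112
  M = 73 + 59 = 132
  Y = 238 + 5·112 − 2·132 = 534
Comparing — Policy A: Y=962, Policy B: Y=702, Policy C: Y=534. Highest is 962 (Policy A).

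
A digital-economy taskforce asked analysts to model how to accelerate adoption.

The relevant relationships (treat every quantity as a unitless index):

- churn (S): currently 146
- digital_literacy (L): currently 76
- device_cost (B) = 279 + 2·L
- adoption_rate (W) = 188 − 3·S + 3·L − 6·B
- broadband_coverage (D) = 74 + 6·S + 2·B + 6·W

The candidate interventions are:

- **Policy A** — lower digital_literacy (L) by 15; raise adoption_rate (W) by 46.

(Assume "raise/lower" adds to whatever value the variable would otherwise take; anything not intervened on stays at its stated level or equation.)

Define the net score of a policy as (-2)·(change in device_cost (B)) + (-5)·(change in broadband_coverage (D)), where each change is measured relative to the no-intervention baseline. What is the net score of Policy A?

Baseline:
  S = 146
  L = 76
  B = 279 + 2·76 = 431
  W = 188 − 3·146 + 3·76 − 6·431 = -2608
  D = 74 + 6·146 + 2·431 + 6·(-2608) = -13836
Policy A (L − 15, W + 46):
  S = 146
  L = 76 − 15 = 61
  B = 279 + 2·61 = 401
  W = 188 − 3·146 + 3·61 − 6·401 (+46 from intervention) = -2427
  D = 74 + 6·146 + 2·401 + 6·(-2427) = -12810
ΔB = 401 − 431 = -30; ΔD = -12810 − (-13836) = 1026
Score = (-2)·(-30) + (-5)·1026 = -5070

-5070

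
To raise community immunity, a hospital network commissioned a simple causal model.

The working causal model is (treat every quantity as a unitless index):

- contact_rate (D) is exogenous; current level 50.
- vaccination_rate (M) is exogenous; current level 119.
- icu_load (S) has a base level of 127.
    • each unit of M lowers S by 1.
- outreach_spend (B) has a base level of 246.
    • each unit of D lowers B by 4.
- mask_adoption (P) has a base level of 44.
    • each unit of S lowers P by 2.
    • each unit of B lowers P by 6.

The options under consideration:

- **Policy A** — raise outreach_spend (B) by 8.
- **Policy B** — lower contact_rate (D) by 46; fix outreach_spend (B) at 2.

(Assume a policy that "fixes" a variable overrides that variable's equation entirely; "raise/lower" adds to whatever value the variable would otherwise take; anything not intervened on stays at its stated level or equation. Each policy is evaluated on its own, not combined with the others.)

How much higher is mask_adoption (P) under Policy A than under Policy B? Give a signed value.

Policy A (B + 8):
  D = 50
  M = 119
  S = 127 − 119 = 8
  B = 246 − 4·50 (+8 from intervention) = 54
  P = 44 − 2·8 − 6·54 = -296
Policy B (D − 46, B := 2):
  D = 50 − 46 = 4
  M = 119
  S = 127 − 119 = 8
  B = 2
  P = 44 − 2·8 − 6·2 = 16
P: -296 − 16 = -312

-312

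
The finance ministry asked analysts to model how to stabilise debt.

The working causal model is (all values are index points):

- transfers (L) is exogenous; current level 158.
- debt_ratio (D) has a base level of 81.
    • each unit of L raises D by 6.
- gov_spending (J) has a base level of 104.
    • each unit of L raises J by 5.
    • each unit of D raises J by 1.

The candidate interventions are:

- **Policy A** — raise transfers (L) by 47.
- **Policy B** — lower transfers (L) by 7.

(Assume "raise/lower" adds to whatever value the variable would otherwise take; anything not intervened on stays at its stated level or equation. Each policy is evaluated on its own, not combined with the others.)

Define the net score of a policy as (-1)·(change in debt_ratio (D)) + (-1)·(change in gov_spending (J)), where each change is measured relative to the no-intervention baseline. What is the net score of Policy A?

-799

Baseline:
  L = 158
  D = 81 + 6·158 = 1029
  J = 104 + 5·158 + 1029 = 1923
Policy A (L + 47):
  L = 158 + 47 = 205
  D = 81 + 6·205 = 1311
  J = 104 + 5·205 + 1311 = 2440
ΔD = 1311 − 1029 = 282; ΔJ = 2440 − 1923 = 517
Score = (-1)·282 + (-1)·517 = -799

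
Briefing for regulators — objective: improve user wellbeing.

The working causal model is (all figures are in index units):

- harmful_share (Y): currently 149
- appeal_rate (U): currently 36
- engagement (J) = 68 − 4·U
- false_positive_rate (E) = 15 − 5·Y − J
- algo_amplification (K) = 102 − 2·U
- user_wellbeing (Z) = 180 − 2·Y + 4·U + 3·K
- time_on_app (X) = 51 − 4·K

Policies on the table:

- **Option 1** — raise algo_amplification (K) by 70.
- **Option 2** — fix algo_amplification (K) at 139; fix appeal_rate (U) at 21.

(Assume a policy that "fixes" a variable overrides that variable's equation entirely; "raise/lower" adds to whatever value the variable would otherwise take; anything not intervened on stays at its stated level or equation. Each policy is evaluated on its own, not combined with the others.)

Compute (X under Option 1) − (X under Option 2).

156

Option 1 (K + 70):
  U = 36
  K = 102 − 2·36 (+70 from intervention) = 100
  X = 51 − 4·100 = -349
Option 2 (K := 139, U := 21):
  U = 21
  K = 139
  X = 51 − 4·139 = -505
X: -349 − (-505) = 156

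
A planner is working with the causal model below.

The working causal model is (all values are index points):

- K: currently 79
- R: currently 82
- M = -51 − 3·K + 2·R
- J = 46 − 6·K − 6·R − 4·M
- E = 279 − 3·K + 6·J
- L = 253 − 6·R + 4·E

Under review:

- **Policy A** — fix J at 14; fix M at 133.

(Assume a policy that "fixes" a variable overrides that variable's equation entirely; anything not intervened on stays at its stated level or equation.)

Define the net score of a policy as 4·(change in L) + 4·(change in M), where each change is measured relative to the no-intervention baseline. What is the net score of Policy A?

43076

Baseline:
  K = 79
  R = 82
  M = -51 − 3·79 + 2·82 = -124
  J = 46 − 6·79 − 6·82 − 4·(-124) = -424
  E = 279 − 3·79 + 6·(-424) = -2502
  L = 253 − 6·82 + 4·(-2502) = -10247
Policy A (J := 14, M := 133):
  K = 79
  R = 82
  M = 133
  J = 14
  E = 279 − 3·79 + 6·14 = 126
  L = 253 − 6·82 + 4·126 = 265
ΔL = 265 − (-10247) = 10512; ΔM = 133 − (-124) = 257
Score = 4·10512 + 4·257 = 43076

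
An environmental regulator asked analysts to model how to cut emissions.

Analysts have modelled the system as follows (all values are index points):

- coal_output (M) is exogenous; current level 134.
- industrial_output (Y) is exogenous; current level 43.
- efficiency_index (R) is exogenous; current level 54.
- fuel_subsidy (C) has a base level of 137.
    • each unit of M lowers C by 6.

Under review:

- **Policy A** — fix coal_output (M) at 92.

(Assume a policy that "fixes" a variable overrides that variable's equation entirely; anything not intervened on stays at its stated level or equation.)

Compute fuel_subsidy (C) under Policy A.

-415

Policy A (M := 92):
  M = 92
  C = 137 − 6·92 = -415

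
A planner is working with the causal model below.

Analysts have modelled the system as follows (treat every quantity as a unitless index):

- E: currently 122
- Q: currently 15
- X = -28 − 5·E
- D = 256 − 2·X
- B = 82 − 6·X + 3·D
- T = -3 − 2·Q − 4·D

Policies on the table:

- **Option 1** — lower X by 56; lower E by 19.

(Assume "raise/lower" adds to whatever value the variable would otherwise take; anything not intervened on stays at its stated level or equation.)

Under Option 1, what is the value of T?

Option 1 (X − 56, E − 19):
  E = 122 − 19 = 103
  Q = 15
  X = -28 − 5·103 (−56 from intervention) = -599
  D = 256 − 2·(-599) = 1454
  T = -3 − 2·15 − 4·1454 = -5849

-5849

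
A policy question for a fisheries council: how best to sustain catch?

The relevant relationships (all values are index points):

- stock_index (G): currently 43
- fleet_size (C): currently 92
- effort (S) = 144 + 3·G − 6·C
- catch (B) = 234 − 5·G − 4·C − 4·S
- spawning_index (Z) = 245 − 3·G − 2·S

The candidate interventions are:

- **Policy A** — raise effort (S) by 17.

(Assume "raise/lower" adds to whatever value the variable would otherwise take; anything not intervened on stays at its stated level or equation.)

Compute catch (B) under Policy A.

Policy A (S + 17):
  G = 43
  C = 92
  S = 144 + 3·43 − 6·92 (+17 from intervention) = -262
  B = 234 − 5·43 − 4·92 − 4·(-262) = 699

699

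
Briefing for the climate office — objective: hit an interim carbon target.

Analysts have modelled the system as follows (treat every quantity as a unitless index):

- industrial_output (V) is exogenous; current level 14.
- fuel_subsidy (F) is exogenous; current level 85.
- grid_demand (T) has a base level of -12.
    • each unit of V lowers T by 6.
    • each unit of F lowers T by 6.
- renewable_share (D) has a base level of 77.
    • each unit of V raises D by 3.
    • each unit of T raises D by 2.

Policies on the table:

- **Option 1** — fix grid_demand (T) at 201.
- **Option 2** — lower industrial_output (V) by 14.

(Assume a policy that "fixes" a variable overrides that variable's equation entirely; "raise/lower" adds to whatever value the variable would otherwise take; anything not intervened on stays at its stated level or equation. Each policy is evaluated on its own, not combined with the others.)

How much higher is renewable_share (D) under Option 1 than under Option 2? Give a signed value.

Option 1 (T := 201):
  V = 14
  F = 85
  T = 201
  D = 77 + 3·14 + 2·201 = 521
Option 2 (V − 14):
  V = 14 − 14 = 0
  F = 85
  T = -12 − 6·0 − 6·85 = -522
  D = 77 + 3·0 + 2·(-522) = -967
D: 521 − (-967) = 1488

1488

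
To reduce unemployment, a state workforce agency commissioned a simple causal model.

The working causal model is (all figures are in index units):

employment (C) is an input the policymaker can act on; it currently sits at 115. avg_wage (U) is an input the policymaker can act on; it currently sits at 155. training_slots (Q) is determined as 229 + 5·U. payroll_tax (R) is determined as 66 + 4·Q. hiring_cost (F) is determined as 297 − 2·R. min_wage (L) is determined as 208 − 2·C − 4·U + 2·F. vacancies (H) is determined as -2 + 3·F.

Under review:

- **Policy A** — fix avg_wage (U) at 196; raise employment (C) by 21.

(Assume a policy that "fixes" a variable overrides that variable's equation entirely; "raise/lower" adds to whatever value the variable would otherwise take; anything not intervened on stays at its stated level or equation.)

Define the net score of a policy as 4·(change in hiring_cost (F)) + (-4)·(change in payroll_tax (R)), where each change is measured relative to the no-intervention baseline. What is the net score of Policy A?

Baseline:
  U = 155
  Q = 229 + 5·155 = 1004
  R = 66 + 4·1004 = 4082
  F = 297 − 2·4082 = -7867
Policy A (U := 196, C + 21):
  U = 196
  Q = 229 + 5·196 = 1209
  R = 66 + 4·1209 = 4902
  F = 297 − 2·4902 = -9507
ΔF = -9507 − (-7867) = -1640; ΔR = 4902 − 4082 = 820
Score = 4·(-1640) + (-4)·820 = -9840

-9840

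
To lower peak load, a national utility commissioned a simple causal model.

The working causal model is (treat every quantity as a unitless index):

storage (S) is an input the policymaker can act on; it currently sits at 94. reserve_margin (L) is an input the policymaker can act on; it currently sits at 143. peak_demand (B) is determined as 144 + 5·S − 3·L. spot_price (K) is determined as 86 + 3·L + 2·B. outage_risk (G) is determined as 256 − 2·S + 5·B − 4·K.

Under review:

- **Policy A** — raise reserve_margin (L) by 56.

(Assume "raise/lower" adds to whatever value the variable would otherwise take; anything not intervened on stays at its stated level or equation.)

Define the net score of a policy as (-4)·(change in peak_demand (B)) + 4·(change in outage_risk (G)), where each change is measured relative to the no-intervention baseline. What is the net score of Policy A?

0

Baseline:
  S = 94
  L = 143
  B = 144 + 5·94 − 3·143 = 185
  K = 86 + 3·143 + 2·185 = 885
  G = 256 − 2·94 + 5·185 − 4·885 = -2547
Policy A (L + 56):
  S = 94
  L = 143 + 56 = 199
  B = 144 + 5·94 − 3·199 = 17
  K = 86 + 3·199 + 2·17 = 717
  G = 256 − 2·94 + 5·17 − 4·717 = -2715
ΔB = 17 − 185 = -168; ΔG = -2715 − (-2547) = -168
Score = (-4)·(-168) + 4·(-168) = 0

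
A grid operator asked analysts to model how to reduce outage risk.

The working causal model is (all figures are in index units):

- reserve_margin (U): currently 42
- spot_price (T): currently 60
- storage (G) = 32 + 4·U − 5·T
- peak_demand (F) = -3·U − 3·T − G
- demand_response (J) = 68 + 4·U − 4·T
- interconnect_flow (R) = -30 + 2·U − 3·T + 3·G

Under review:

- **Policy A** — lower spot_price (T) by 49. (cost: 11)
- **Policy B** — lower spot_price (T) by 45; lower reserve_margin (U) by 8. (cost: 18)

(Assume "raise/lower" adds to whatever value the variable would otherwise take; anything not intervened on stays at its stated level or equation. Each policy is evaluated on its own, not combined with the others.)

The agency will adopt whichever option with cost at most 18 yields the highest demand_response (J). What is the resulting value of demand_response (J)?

192

Policy A (T − 49):
  U = 42
  T = 60 − 49 = 11
  J = 68 + 4·42 − 4·11 = 192
Policy B (T − 45, U − 8):
  U = 42 − 8 = 34
  T = 60 − 45 = 15
  J = 68 + 4·34 − 4·15 = 144
Comparing — Policy A: J=192, Policy B: J=144. Highest is 192 (Policy A).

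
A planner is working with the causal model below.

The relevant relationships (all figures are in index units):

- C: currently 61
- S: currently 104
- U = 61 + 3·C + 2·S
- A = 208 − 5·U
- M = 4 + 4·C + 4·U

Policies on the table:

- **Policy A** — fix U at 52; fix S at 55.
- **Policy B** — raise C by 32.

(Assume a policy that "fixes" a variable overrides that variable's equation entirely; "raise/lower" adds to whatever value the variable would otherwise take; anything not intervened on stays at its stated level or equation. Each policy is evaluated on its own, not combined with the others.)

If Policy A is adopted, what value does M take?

Policy A (U := 52, S := 55):
  C = 61
  S = 55
  U = 52
  M = 4 + 4·61 + 4·52 = 456

456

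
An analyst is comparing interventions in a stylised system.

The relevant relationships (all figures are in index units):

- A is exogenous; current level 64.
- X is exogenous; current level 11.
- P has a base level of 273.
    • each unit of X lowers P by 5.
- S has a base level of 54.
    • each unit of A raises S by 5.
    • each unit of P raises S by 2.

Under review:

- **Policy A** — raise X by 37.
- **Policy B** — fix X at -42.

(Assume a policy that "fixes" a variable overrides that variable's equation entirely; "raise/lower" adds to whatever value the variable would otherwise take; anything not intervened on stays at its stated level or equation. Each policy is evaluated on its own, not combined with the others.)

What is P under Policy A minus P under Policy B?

-450

Policy A (X + 37):
  X = 11 + 37 = 48
  P = 273 − 5·48 = 33
Policy B (X := -42):
  X = -42
  P = 273 − 5·(-42) = 483
P: 33 − 483 = -450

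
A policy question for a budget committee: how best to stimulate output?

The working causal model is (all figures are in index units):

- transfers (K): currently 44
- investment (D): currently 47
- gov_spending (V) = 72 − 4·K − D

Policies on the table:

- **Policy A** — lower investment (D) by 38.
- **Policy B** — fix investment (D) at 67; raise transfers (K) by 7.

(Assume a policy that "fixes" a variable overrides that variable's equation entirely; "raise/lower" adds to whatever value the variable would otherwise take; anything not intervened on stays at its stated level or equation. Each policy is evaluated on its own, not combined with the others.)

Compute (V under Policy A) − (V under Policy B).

Policy A (D − 38):
  K = 44
  D = 47 − 38 = 9
  V = 72 − 4·44 − 9 = -113
Policy B (D := 67, K + 7):
  K = 44 + 7 = 51
  D = 67
  V = 72 − 4·51 − 67 = -199
V: -113 − (-199) = 86

86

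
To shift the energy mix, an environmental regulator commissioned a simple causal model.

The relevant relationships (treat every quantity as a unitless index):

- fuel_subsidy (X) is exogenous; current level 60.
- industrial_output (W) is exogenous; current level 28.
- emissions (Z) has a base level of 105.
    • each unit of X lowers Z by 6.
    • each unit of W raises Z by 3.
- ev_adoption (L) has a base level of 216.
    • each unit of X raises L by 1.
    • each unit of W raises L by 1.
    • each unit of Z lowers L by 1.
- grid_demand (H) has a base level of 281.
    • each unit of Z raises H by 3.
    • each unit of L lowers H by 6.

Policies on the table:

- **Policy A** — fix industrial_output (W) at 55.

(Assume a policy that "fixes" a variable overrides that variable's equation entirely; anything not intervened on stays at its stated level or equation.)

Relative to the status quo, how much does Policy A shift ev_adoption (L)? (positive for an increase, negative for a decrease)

-54

Baseline:
  X = 60
  W = 28
  Z = 105 − 6·60 + 3·28 = -171
  L = 216 + 60 + 28 − (-171) = 475
Policy A (W := 55):
  X = 60
  W = 55
  Z = 105 − 6·60 + 3·55 = -90
  L = 216 + 60 + 55 − (-90) = 421
Change in L: 421 − 475 = -54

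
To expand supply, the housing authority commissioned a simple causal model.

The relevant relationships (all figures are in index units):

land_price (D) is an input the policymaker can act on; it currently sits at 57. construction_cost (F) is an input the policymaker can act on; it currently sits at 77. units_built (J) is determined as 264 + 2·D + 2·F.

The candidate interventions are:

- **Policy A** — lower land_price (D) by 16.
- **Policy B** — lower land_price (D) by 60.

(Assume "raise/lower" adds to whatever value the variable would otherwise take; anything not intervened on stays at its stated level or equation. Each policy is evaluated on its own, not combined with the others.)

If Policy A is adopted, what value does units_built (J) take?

500

Policy A (D − 16):
  D = 57 − 16 = 41
  F = 77
  J = 264 + 2·41 + 2·77 = 500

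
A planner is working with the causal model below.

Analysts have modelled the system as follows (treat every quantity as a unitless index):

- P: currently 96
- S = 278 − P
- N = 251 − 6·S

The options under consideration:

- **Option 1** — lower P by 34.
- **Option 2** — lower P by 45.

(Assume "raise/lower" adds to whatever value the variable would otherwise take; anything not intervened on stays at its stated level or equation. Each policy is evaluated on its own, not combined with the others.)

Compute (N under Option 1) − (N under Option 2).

66

Option 1 (P − 34):
  P = 96 − 34 = 62
  S = 278 − 62 = 216
  N = 251 − 6·216 = -1045
Option 2 (P − 45):
  P = 96 − 45 = 51
  S = 278 − 51 = 227
  N = 251 − 6·227 = -1111
N: -1045 − (-1111) = 66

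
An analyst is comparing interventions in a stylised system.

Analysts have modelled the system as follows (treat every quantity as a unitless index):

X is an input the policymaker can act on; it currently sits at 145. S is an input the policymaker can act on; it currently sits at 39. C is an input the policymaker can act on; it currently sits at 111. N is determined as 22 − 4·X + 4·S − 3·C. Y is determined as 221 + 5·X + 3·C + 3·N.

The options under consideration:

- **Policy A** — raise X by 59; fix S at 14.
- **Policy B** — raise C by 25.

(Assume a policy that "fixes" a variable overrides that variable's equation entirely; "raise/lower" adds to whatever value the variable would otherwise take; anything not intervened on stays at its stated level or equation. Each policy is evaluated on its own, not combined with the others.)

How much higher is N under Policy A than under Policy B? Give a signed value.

-261

Policy A (X + 59, S := 14):
  X = 145 + 59 = 204
  S = 14
  C = 111
  N = 22 − 4·204 + 4·14 − 3·111 = -1071
Policy B (C + 25):
  X = 145
  S = 39
  C = 111 + 25 = 136
  N = 22 − 4·145 + 4·39 − 3·136 = -810
N: -1071 − (-810) = -261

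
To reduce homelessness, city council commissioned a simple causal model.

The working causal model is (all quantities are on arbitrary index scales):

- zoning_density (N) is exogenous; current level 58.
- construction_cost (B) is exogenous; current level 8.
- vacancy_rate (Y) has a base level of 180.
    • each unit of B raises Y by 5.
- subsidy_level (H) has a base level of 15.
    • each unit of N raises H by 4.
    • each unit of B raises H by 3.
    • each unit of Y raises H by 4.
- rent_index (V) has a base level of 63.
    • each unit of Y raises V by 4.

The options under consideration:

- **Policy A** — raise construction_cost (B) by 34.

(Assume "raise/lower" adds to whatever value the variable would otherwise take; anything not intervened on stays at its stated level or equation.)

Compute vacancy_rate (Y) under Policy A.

Policy A (B + 34):
  B = 8 + 34 = 42
  Y = 180 + 5·42 = 390

390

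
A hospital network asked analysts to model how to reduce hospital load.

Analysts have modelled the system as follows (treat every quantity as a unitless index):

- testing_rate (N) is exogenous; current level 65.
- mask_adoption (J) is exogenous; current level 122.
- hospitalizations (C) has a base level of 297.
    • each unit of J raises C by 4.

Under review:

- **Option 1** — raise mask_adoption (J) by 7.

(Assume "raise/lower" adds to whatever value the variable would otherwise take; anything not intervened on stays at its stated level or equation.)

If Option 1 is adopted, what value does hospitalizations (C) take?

Option 1 (J + 7):
  J = 122 + 7 = 129
  C = 297 + 4·129 = 813

813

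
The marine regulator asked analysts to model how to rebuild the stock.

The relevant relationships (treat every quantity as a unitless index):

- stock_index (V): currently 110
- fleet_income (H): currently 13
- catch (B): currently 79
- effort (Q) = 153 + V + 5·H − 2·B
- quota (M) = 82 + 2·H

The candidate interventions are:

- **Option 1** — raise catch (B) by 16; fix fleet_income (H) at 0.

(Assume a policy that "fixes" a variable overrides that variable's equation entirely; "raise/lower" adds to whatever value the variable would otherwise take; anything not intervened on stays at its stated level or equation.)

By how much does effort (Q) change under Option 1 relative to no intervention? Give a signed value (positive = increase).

Baseline:
  V = 110
  H = 13
  B = 79
  Q = 153 + 110 + 5·13 − 2·79 = 170
Option 1 (B + 16, H := 0):
  V = 110
  H = 0
  B = 79 + 16 = 95
  Q = 153 + 110 + 5·0 − 2·95 = 73
Change in Q: 73 − 170 = -97

-97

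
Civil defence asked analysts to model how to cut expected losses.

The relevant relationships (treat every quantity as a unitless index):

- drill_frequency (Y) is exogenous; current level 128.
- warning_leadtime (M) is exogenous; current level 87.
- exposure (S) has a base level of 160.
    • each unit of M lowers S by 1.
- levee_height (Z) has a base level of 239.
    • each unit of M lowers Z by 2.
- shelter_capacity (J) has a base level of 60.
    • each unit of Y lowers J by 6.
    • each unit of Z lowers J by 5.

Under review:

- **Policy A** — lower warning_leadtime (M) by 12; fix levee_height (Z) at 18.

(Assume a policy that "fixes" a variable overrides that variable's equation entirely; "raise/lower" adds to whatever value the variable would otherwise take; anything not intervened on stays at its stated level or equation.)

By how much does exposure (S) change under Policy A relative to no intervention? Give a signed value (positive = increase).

12

Baseline:
  M = 87
  S = 160 − 87 = 73
Policy A (M − 12, Z := 18):
  M = 87 − 12 = 75
  S = 160 − 75 = 85
Change in S: 85 − 73 = 12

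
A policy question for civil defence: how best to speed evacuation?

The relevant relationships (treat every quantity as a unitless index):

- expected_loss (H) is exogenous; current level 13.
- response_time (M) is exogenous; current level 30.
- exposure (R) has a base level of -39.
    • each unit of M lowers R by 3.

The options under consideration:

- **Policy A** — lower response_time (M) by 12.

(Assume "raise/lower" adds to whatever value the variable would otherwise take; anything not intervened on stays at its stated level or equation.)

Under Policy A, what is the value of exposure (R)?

Policy A (M − 12):
  M = 30 − 12 = 18
  R = -39 − 3·18 = -93

-93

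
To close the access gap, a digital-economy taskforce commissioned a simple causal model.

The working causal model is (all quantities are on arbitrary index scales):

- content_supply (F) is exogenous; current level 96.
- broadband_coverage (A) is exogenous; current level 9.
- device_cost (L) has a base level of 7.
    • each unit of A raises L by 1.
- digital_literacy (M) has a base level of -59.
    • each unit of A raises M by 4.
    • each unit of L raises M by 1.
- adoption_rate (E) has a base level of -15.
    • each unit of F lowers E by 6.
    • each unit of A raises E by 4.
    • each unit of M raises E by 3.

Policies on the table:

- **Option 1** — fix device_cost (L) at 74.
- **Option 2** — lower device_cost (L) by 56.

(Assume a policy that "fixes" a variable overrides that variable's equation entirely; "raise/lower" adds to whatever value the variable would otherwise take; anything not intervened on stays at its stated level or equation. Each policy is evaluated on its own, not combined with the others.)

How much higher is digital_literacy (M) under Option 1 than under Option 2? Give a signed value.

114

Option 1 (L := 74):
  A = 9
  L = 74
  M = -59 + 4·9 + 74 = 51
Option 2 (L − 56):
  A = 9
  L = 7 + 9 (−56 from intervention) = -40
  M = -59 + 4·9 + (-40) = -63
M: 51 − (-63) = 114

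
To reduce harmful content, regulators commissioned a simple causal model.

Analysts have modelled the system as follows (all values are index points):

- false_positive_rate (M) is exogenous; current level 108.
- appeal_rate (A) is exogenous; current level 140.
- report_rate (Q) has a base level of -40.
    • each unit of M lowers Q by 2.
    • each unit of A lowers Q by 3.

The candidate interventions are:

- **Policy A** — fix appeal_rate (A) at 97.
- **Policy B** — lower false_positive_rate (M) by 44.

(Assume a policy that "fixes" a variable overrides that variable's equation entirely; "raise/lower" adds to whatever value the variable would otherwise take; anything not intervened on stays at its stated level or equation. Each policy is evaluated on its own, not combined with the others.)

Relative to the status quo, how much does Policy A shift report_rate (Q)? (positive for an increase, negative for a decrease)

Baseline:
  M = 108
  A = 140
  Q = -40 − 2·108 − 3·140 = -676
Policy A (A := 97):
  M = 108
  A = 97
  Q = -40 − 2·108 − 3·97 = -547
Change in Q: -547 − (-676) = 129

129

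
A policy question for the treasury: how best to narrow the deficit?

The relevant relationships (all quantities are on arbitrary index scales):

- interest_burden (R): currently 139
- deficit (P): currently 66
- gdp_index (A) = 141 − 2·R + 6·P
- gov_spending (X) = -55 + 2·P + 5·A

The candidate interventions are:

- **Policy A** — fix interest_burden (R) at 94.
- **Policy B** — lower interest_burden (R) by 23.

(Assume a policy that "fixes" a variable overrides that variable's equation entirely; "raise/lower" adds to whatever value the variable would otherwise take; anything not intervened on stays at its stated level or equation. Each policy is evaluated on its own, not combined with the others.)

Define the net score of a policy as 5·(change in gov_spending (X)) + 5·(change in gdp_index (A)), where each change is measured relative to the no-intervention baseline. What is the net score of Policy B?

Baseline:
  R = 139
  P = 66
  A = 141 − 2·139 + 6·66 = 259
  X = -55 + 2·66 + 5·259 = 1372
Policy B (R − 23):
  R = 139 − 23 = 116
  P = 66
  A = 141 − 2·116 + 6·66 = 305
  X = -55 + 2·66 + 5·305 = 1602
ΔX = 1602 − 1372 = 230; ΔA = 305 − 259 = 46
Score = 5·230 + 5·46 = 1380

1380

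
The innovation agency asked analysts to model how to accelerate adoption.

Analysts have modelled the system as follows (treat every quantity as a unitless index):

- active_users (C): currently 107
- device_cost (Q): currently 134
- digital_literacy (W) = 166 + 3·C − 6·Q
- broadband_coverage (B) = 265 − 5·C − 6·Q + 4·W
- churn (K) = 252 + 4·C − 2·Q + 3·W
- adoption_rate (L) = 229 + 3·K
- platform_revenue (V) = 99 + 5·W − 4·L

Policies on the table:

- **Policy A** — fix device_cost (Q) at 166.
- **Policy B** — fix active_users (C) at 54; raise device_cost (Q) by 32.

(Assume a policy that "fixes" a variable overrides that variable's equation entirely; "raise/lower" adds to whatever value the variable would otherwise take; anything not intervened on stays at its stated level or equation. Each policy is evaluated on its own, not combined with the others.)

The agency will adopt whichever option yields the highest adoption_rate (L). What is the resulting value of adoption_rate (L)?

Policy A (Q := 166):
  C = 107
  Q = 166
  W = 166 + 3·107 − 6·166 = -509
  K = 252 + 4·107 − 2·166 + 3·(-509) = -1179
  L = 229 + 3·(-1179) = -3308
Policy B (C := 54, Q + 32):
  C = 54
  Q = 134 + 32 = 166
  W = 166 + 3·54 − 6·166 = -668
  K = 252 + 4·54 − 2·166 + 3·(-668) = -1868
  L = 229 + 3·(-1868) = -5375
Comparing — Policy A: L=-3308, Policy B: L=-5375. Highest is -3308 (Policy A).

-3308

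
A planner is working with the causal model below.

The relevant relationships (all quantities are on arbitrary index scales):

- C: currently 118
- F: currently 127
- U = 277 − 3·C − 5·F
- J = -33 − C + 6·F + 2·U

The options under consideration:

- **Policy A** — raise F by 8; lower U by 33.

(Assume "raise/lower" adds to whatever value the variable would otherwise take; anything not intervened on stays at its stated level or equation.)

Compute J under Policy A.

Policy A (F + 8, U − 33):
  C = 118
  F = 127 + 8 = 135
  U = 277 − 3·118 − 5·135 (−33 from intervention) = -785
  J = -33 − 118 + 6·135 + 2·(-785) = -911

-911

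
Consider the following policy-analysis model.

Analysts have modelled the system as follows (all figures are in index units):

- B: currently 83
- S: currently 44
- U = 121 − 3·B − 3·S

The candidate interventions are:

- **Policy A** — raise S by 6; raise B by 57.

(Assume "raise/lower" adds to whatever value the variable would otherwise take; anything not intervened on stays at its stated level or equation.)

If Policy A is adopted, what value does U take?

Policy A (S + 6, B + 57):
  B = 83 + 57 = 140
  S = 44 + 6 = 50
  U = 121 − 3·140 − 3·50 = -449

-449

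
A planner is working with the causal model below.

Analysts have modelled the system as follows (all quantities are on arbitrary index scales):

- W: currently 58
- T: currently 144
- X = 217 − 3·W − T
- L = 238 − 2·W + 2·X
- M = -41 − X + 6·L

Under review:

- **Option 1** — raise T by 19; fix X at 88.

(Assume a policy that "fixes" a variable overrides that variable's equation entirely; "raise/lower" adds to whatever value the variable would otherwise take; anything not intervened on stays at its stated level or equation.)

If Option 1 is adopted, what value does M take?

1659

Option 1 (T + 19, X := 88):
  W = 58
  T = 144 + 19 = 163
  X = 88
  L = 238 − 2·58 + 2·88 = 298
  M = -41 − 88 + 6·298 = 1659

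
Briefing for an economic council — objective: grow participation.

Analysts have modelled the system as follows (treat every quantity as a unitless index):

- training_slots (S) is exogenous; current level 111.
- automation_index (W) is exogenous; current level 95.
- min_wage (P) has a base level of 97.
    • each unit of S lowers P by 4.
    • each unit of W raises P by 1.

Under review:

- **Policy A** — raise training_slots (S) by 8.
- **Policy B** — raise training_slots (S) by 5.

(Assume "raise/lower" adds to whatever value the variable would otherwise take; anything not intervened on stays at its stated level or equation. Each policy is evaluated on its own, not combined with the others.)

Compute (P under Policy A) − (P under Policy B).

Policy A (S + 8):
  S = 111 + 8 = 119
  W = 95
  P = 97 − 4·119 + 95 = -284
Policy B (S + 5):
  S = 111 + 5 = 116
  W = 95
  P = 97 − 4·116 + 95 = -272
P: -284 − (-272) = -12

-12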